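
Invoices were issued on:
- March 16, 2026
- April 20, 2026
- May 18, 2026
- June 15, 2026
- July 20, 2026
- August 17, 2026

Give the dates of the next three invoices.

All dates are Mondays, 35, 28, 28, 35, 28 days apart.
Specifically, the 3rd Monday of each month.
September 2026 — 3rd Monday is September 21, 2026.
October 2026 — 3rd Monday is October 19, 2026.
3rd Monday of November 2026: November 16, 2026.

September 21, 2026; October 19, 2026; November 16, 2026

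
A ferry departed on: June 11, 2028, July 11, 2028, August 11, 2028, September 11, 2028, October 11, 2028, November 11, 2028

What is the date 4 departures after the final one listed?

The day-of-month is always 11 (30, 31, 31, 30, 31 days between events).
So this recurs on the 11th of each month.
Next: December 2028 → December 11, 2028.
Next: January 2029 → January 11, 2029.
February 2029: February 11, 2029.
Next: March 2029 → March 11, 2029.

March 11, 2029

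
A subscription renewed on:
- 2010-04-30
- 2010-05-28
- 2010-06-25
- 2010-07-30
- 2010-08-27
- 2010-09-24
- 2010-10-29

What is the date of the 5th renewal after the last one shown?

2011-03-25

All Fridays; the gaps (28, 28, 35, 28, 28, 35) vary with month length.
This is the last Friday of each month.
November 2010 ends with Friday 2010-11-26.
Last Friday of December 2010: 2010-12-31.
Last Friday of January 2011: 2011-01-28.
Last Friday of February 2011: 2011-02-25.
March 2011 ends with Friday 2011-03-25.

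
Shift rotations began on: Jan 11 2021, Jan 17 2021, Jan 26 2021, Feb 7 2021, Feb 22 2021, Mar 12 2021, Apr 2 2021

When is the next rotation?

Apr 26 2021

Intervals are 6, 9, 12, 15, 18, 21 days — an arithmetic progression with common difference 3.
Next gap: 24 days. Apr 2 2021 + 24 days = Apr 26 2021.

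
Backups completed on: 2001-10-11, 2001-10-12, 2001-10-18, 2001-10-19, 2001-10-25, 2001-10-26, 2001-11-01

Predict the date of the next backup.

Every event lands on a Thursday or Friday (gaps cycle 1, 6, 1, 6, 1, 6).
So the schedule is: every Thursday and Friday.
Next Friday: 2001-11-02.

2001-11-02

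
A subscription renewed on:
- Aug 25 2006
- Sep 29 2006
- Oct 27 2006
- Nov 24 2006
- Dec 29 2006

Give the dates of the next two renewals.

These are Fridays with 35, 28, 28, 35-day gaps.
Each is the final Friday of its month — Sep 29 2006 is past the 28th, so '4th Friday' doesn't fit.
January 2007 ends with Friday Jan 26 2007.
February 2007 ends with Friday Feb 23 2007.

Jan 26 2007, Feb 23 2007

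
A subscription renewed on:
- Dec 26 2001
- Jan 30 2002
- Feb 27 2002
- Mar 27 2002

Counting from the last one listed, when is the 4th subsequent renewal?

Jul 31 2002

These are Wednesdays with 35, 28, 28-day gaps.
Each is the final Wednesday of its month — Jan 30 2002 is past the 28th, so '4th Wednesday' doesn't fit.
April 2002 ends with Wednesday Apr 24 2002.
Last Wednesday of May 2002: May 29 2002.
June 2002 ends with Wednesday Jun 26 2002.
July 2002 ends with Wednesday Jul 31 2002.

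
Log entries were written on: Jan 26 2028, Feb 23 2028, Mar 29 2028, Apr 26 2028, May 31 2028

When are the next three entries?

Jun 28 2028, Jul 26 2028, Aug 30 2028

These are Wednesdays with 28, 35, 28, 35-day gaps.
Each is the final Wednesday of its month — Mar 29 2028 is past the 28th, so '4th Wednesday' doesn't fit.
Last Wednesday of June 2028: Jun 28 2028.
Last Wednesday of July 2028: Jul 26 2028.
Last Wednesday of August 2028: Aug 30 2028.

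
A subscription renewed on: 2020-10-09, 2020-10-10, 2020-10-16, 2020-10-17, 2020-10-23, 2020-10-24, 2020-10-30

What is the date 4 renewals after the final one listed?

The gap pattern 1, 6, 1, 6, 1, 6 repeats every 2 events.
These are the Fridays and Saturdays of each week.
The following Saturday is 2020-10-31.
Next Friday: 2020-11-06.
The following Saturday is 2020-11-07.
Next Friday: 2020-11-13.

2020-11-13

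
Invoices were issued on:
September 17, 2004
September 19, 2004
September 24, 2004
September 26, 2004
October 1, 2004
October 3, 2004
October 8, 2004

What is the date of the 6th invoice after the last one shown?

October 29, 2004

Every event lands on a Friday or Sunday (gaps cycle 2, 5, 2, 5, 2, 5).
So the schedule is: every Friday and Sunday.
The following Sunday is October 10, 2004.
The following Friday is October 15, 2004.
The following Sunday is October 17, 2004.
Next Friday: October 22, 2004.
Next Sunday: October 24, 2004.
Next Friday: October 29, 2004.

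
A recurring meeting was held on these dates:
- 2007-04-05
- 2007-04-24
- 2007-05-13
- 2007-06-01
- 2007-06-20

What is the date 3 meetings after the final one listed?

The spacing is 19, 19, 19, 19 days — always 19 days.
2007-06-20 + 19 days = 2007-07-09.
2007-07-09 + 19 days = 2007-07-28.
2007-07-28 + 19 days = 2007-08-16.

2007-08-16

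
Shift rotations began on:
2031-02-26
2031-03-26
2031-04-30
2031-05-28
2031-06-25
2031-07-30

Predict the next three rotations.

2031-08-27, 2031-09-24, 2031-10-29

All Wednesdays; the gaps (28, 35, 28, 28, 35) vary with month length.
This is the last Wednesday of each month.
August 2031 ends with Wednesday 2031-08-27.
September 2031 ends with Wednesday 2031-09-24.
Last Wednesday of October 2031: 2031-10-29.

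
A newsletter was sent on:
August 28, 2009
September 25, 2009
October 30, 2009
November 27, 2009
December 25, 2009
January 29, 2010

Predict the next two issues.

February 26, 2010; March 26, 2010

All Fridays; the gaps (28, 35, 28, 28, 35) vary with month length.
This is the last Friday of each month.
February 2010 ends with Friday February 26, 2010.
Last Friday of March 2010: March 26, 2010.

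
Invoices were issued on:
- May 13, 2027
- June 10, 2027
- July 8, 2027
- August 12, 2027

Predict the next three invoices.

September 9, 2027; October 14, 2027; November 11, 2027

Gaps: 28, 28, 35 days — a mix of 28 and 35. Every date is a Thursday.
Each is the 2nd Thursday of its month.
2nd Thursday of September 2027: September 9, 2027.
2nd Thursday of October 2027: October 14, 2027.
2nd Thursday of November 2027: November 11, 2027.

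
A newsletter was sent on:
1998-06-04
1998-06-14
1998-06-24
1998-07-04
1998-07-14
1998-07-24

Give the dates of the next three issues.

1998-08-03, 1998-08-13, 1998-08-23

Every event comes 10 days after the last (10, 10, 10, 10, 10).
1998-07-24 + 10 days = 1998-08-03.
1998-08-03 + 10 days = 1998-08-13.
1998-08-13 + 10 days = 1998-08-23.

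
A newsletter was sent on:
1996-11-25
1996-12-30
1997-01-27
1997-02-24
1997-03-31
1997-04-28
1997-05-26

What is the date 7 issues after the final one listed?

1997-12-29

These are Mondays with 35, 28, 28, 35, 28, 28-day gaps.
Each is the final Monday of its month — 1996-12-30 is past the 28th, so '4th Monday' doesn't fit.
Last Monday of June 1997: 1997-06-30.
July 1997 ends with Monday 1997-07-28.
August 1997 ends with Monday 1997-08-25.
Last Monday of September 1997: 1997-09-29.
October 1997 ends with Monday 1997-10-27.
November 1997 ends with Monday 1997-11-24.
December 1997 ends with Monday 1997-12-29.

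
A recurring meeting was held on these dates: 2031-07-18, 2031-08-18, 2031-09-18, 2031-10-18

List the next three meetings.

The day-of-month is always 18 (31, 31, 30 days between events).
So this recurs on the 18th of each month.
Next: November 2031 → 2031-11-18.
Next: December 2031 → 2031-12-18.
January 2032: 2032-01-18.

2031-11-18, 2031-12-18, 2032-01-18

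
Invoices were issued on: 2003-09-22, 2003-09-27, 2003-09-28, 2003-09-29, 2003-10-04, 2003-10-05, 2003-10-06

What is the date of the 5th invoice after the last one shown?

2003-10-19

Every event lands on a Monday or Saturday or Sunday (gaps cycle 5, 1, 1, 5, 1, 1).
So the schedule is: every Monday, Saturday and Sunday.
The following Saturday is 2003-10-11.
Next Sunday: 2003-10-12.
The following Monday is 2003-10-13.
Next Saturday: 2003-10-18.
Next Sunday: 2003-10-19.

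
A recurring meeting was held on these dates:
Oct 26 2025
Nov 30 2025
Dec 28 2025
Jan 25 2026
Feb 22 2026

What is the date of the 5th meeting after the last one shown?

Jul 26 2026

Every date is a Sunday; gaps 35, 28, 28, 28 days.
Each is the last Sunday of its month (at least one falls on the 29th or later, ruling out '4th Sunday').
March 2026 ends with Sunday Mar 29 2026.
April 2026 ends with Sunday Apr 26 2026.
May 2026 ends with Sunday May 31 2026.
Last Sunday of June 2026: Jun 28 2026.
July 2026 ends with Sunday Jul 26 2026.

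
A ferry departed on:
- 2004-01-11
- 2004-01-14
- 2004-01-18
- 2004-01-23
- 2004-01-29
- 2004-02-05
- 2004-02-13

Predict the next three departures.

2004-02-22, 2004-03-03, 2004-03-14

Intervals are 3, 4, 5, 6, 7, 8 days — an arithmetic progression with common difference 1.
Next gap: 9 days. 2004-02-13 + 9 days = 2004-02-22.
Next gap: 10 days. 2004-02-22 + 10 days = 2004-03-03.
Next gap: 11 days. 2004-03-03 + 11 days = 2004-03-14.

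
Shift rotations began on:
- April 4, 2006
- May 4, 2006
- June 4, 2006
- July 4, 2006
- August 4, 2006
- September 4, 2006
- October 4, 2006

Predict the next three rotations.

The day-of-month is always 4 (30, 31, 30, 31, 31, 30 days between events).
So this recurs on the 4th of each month.
November 2006: November 4, 2006.
December 2006: December 4, 2006.
Next: January 2007 → January 4, 2007.

November 4, 2006; December 4, 2006; January 4, 2007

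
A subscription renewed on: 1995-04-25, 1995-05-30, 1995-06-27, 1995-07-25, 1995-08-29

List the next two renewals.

1995-09-26, 1995-10-31

Every date is a Tuesday; gaps 35, 28, 28, 35 days.
Each is the last Tuesday of its month (at least one falls on the 29th or later, ruling out '4th Tuesday').
September 1995 ends with Tuesday 1995-09-26.
October 1995 ends with Tuesday 1995-10-31.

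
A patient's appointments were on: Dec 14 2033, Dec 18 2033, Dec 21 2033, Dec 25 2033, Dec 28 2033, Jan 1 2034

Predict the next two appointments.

Jan 4 2034, Jan 8 2034

Every event lands on a Wednesday or Sunday (gaps cycle 4, 3, 4, 3, 4).
So the schedule is: every Wednesday and Sunday.
The following Wednesday is Jan 4 2034.
Next Sunday: Jan 8 2034.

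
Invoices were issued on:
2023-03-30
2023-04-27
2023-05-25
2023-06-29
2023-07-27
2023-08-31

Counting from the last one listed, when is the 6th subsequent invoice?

All Thursdays; the gaps (28, 28, 35, 28, 35) vary with month length.
This is the last Thursday of each month.
September 2023 ends with Thursday 2023-09-28.
October 2023 ends with Thursday 2023-10-26.
Last Thursday of November 2023: 2023-11-30.
December 2023 ends with Thursday 2023-12-28.
Last Thursday of January 2024: 2024-01-25.
February 2024 ends with Thursday 2024-02-29.

2024-02-29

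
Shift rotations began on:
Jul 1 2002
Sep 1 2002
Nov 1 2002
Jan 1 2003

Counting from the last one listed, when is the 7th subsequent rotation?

Gaps: 62, 61, 61 days — not constant. Every event is on the 1st of the month.
Pattern: the 1st of every 2 months.
March 2003: Mar 1 2003.
Next: May 2003 → May 1 2003.
Next: July 2003 → Jul 1 2003.
September 2003: Sep 1 2003.
November 2003: Nov 1 2003.
January 2004: Jan 1 2004.
Next: March 2004 → Mar 1 2004.

Mar 1 2004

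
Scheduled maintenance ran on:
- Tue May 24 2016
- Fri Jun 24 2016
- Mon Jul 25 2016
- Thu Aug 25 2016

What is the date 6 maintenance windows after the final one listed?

Mon Feb 27 2017

Gaps between consecutive events: 31, 31, 31 days — a constant 31-day interval.
Thu Aug 25 2016 + 31 days = Sun Sep 25 2016.
Sun Sep 25 2016 + 31 days = Wed Oct 26 2016.
Wed Oct 26 2016 + 31 days = Sat Nov 26 2016.
Sat Nov 26 2016 + 31 days = Tue Dec 27 2016.
Tue Dec 27 2016 + 31 days = Fri Jan 27 2017.
Fri Jan 27 2017 + 31 days = Mon Feb 27 2017.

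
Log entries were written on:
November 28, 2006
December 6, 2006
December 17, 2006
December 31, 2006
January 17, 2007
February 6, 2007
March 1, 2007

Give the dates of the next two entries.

Gaps: 8, 11, 14, 17, 20, 23 days — each gap is 3 larger than the previous one.
Next gap: 26 days. March 1, 2007 + 26 days = March 27, 2007.
Next gap: 29 days. March 27, 2007 + 29 days = April 25, 2007.

March 27, 2007; April 25, 2007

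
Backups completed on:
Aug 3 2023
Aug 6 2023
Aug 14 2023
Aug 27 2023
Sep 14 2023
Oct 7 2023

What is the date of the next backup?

Nov 4 2023

Intervals are 3, 8, 13, 18, 23 days — an arithmetic progression with common difference 5.
Next gap: 28 days. Oct 7 2023 + 28 days = Nov 4 2023.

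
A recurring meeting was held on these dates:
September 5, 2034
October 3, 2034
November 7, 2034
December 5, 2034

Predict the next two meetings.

January 2, 2035; February 6, 2035

All dates are Tuesdays, 28, 35, 28 days apart.
Specifically, the 1st Tuesday of each month.
1st Tuesday of January 2035: January 2, 2035.
February 2035 — 1st Tuesday is February 6, 2035.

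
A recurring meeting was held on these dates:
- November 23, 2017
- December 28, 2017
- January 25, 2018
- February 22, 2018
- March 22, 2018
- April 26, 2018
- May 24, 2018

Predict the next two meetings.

June 28, 2018; July 26, 2018

These are Thursdays at 28- or 35-day spacing (35, 28, 28, 28, 35, 28).
The pattern: 4th Thursday of the month.
4th Thursday of June 2018: June 28, 2018.
July 2018 — 4th Thursday is July 26, 2018.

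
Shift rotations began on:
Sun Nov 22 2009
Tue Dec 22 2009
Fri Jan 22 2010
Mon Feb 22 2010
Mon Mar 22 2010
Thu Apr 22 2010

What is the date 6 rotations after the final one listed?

The day-of-month is always 22 (30, 31, 31, 28, 31 days between events).
So this recurs on the 22nd of each month.
May 2010: Sat May 22 2010.
June 2010: Tue Jun 22 2010.
July 2010: Thu Jul 22 2010.
August 2010: Sun Aug 22 2010.
September 2010: Wed Sep 22 2010.
October 2010: Fri Oct 22 2010.

Fri Oct 22 2010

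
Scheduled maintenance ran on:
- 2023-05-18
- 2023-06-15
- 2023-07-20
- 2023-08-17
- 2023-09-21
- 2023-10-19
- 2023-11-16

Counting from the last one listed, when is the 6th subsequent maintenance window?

2024-05-16

Gaps: 28, 35, 28, 35, 28, 28 days — a mix of 28 and 35. Every date is a Thursday.
Each is the 3rd Thursday of its month.
December 2023 — 3rd Thursday is 2023-12-21.
January 2024 — 3rd Thursday is 2024-01-18.
3rd Thursday of February 2024: 2024-02-15.
March 2024 — 3rd Thursday is 2024-03-21.
3rd Thursday of April 2024: 2024-04-18.
May 2024 — 3rd Thursday is 2024-05-16.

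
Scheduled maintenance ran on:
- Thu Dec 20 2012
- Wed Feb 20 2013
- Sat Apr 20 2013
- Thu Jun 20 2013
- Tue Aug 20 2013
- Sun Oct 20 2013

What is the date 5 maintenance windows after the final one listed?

The day-of-month is always 20 (62, 59, 61, 61, 61 days between events).
So this recurs on the 20th of every 2 months.
Next: December 2013 → Fri Dec 20 2013.
Next: February 2014 → Thu Feb 20 2014.
Next: April 2014 → Sun Apr 20 2014.
Next: June 2014 → Fri Jun 20 2014.
August 2014: Wed Aug 20 2014.

Wed Aug 20 2014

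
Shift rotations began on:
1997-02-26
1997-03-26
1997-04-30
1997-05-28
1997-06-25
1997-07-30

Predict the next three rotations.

Every date is a Wednesday; gaps 28, 35, 28, 28, 35 days.
Each is the last Wednesday of its month (at least one falls on the 29th or later, ruling out '4th Wednesday').
Last Wednesday of August 1997: 1997-08-27.
September 1997 ends with Wednesday 1997-09-24.
October 1997 ends with Wednesday 1997-10-29.

1997-08-27, 1997-09-24, 1997-10-29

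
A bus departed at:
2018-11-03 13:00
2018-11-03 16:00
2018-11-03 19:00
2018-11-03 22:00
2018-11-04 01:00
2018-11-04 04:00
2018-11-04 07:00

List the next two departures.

2018-11-04 10:00, 2018-11-04 13:00

Gaps: 3, 3, 3, 3, 3, 3 hours — each event is 3 hours after the previous one.
2018-11-04 07:00 + 3 h = 2018-11-04 10:00.
2018-11-04 10:00 + 3 h = 2018-11-04 13:00.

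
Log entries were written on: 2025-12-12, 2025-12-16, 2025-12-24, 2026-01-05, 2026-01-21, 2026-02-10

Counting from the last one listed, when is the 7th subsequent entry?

2026-10-20

Intervals are 4, 8, 12, 16, 20 days — an arithmetic progression with common difference 4.
Next gap: 24 days. 2026-02-10 + 24 days = 2026-03-06.
Next gap: 28 days. 2026-03-06 + 28 days = 2026-04-03.
Next gap: 32 days. 2026-04-03 + 32 days = 2026-05-05.
Next gap: 36 days. 2026-05-05 + 36 days = 2026-06-10.
Next gap: 40 days. 2026-06-10 + 40 days = 2026-07-20.
Next gap: 44 days. 2026-07-20 + 44 days = 2026-09-02.
Next gap: 48 days. 2026-09-02 + 48 days = 2026-10-20.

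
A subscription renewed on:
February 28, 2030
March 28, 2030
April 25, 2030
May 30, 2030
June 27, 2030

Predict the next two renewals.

Every date is a Thursday; gaps 28, 28, 35, 28 days.
Each is the last Thursday of its month (at least one falls on the 29th or later, ruling out '4th Thursday').
Last Thursday of July 2030: July 25, 2030.
Last Thursday of August 2030: August 29, 2030.

July 25, 2030; August 29, 2030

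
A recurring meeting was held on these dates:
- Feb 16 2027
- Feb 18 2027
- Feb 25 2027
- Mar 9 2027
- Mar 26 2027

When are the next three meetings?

Intervals are 2, 7, 12, 17 days — an arithmetic progression with common difference 5.
Next gap: 22 days. Mar 26 2027 + 22 days = Apr 17 2027.
Next gap: 27 days. Apr 17 2027 + 27 days = May 14 2027.
Next gap: 32 days. May 14 2027 + 32 days = Jun 15 2027.

Apr 17 2027, May 14 2027, Jun 15 2027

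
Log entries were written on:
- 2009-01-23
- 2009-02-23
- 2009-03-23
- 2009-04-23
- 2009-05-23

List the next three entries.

Gaps: 31, 28, 31, 30 days — not constant. Every event is on the 23rd of the month.
Pattern: the 23rd of each month.
June 2009: 2009-06-23.
Next: July 2009 → 2009-07-23.
Next: August 2009 → 2009-08-23.

2009-06-23, 2009-07-23, 2009-08-23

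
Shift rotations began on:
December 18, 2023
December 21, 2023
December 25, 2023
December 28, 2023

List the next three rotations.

January 1, 2024; January 4, 2024; January 8, 2024

Gaps: 3, 4, 3 days — not constant, but cyclic with period 2.
The events fall on every Monday and Thursday.
Next Monday: January 1, 2024.
Next Thursday: January 4, 2024.
Next Monday: January 8, 2024.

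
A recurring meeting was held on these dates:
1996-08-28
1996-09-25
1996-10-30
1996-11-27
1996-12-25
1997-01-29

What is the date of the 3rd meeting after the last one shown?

These are Wednesdays with 28, 35, 28, 28, 35-day gaps.
Each is the final Wednesday of its month — 1996-10-30 is past the 28th, so '4th Wednesday' doesn't fit.
Last Wednesday of February 1997: 1997-02-26.
Last Wednesday of March 1997: 1997-03-26.
Last Wednesday of April 1997: 1997-04-30.

1997-04-30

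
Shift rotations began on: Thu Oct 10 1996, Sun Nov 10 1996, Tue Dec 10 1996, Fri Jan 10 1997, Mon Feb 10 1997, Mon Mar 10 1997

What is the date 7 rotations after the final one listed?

Fri Oct 10 1997

Each date is the 10th; the gaps (31, 30, 31, 31, 28) track the month lengths.
The rule is the 10th of each month.
Next: April 1997 → Thu Apr 10 1997.
May 1997: Sat May 10 1997.
June 1997: Tue Jun 10 1997.
July 1997: Thu Jul 10 1997.
Next: August 1997 → Sun Aug 10 1997.
September 1997: Wed Sep 10 1997.
Next: October 1997 → Fri Oct 10 1997.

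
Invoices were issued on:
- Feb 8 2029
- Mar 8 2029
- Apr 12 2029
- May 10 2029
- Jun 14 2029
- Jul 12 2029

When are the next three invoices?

All dates are Thursdays, 28, 35, 28, 35, 28 days apart.
Specifically, the 2nd Thursday of each month.
2nd Thursday of August 2029: Aug 9 2029.
2nd Thursday of September 2029: Sep 13 2029.
2nd Thursday of October 2029: Oct 11 2029.

Aug 9 2029, Sep 13 2029, Oct 11 2029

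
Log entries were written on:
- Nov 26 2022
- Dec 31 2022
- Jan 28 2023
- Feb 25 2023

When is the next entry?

Mar 25 2023

Every date is a Saturday; gaps 35, 28, 28 days.
Each is the last Saturday of its month (at least one falls on the 29th or later, ruling out '4th Saturday').
March 2023 ends with Saturday Mar 25 2023.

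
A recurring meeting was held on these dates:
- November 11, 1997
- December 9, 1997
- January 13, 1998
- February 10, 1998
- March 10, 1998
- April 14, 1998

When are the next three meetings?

These are Tuesdays at 28- or 35-day spacing (28, 35, 28, 28, 35).
The pattern: 2nd Tuesday of the month.
May 1998 — 2nd Tuesday is May 12, 1998.
2nd Tuesday of June 1998: June 9, 1998.
July 1998 — 2nd Tuesday is July 14, 1998.

May 12, 1998; June 9, 1998; July 14, 1998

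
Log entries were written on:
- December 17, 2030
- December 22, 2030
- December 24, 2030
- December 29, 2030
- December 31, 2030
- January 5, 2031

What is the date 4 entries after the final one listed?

January 19, 2031

The gap pattern 5, 2, 5, 2, 5 repeats every 2 events.
These are the Tuesdays and Sundays of each week.
The following Tuesday is January 7, 2031.
The following Sunday is January 12, 2031.
Next Tuesday: January 14, 2031.
Next Sunday: January 19, 2031.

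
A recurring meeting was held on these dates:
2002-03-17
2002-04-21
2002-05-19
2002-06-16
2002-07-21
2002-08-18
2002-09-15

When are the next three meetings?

Gaps: 35, 28, 28, 35, 28, 28 days — a mix of 28 and 35. Every date is a Sunday.
Each is the 3rd Sunday of its month.
3rd Sunday of October 2002: 2002-10-20.
November 2002 — 3rd Sunday is 2002-11-17.
December 2002 — 3rd Sunday is 2002-12-15.

2002-10-20, 2002-11-17, 2002-12-15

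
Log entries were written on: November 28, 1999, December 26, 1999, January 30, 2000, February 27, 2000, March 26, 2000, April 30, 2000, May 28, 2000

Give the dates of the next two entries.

June 25, 2000; July 30, 2000

These are Sundays with 28, 35, 28, 28, 35, 28-day gaps.
Each is the final Sunday of its month — January 30, 2000 is past the 28th, so '4th Sunday' doesn't fit.
Last Sunday of June 2000: June 25, 2000.
Last Sunday of July 2000: July 30, 2000.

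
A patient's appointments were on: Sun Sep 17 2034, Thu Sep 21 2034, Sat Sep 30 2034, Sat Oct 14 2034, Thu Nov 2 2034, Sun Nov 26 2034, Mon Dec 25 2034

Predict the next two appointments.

Sun Jan 28 2035, Thu Mar 8 2035

Intervals are 4, 9, 14, 19, 24, 29 days — an arithmetic progression with common difference 5.
Next gap: 34 days. Mon Dec 25 2034 + 34 days = Sun Jan 28 2035.
Next gap: 39 days. Sun Jan 28 2035 + 39 days = Thu Mar 8 2035.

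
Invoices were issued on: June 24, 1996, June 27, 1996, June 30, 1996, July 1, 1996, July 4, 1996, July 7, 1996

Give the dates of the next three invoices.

July 8, 1996; July 11, 1996; July 14, 1996

Gaps: 3, 3, 1, 3, 3 days — not constant, but cyclic with period 3.
The events fall on every Monday, Thursday and Sunday.
Next Monday: July 8, 1996.
The following Thursday is July 11, 1996.
Next Sunday: July 14, 1996.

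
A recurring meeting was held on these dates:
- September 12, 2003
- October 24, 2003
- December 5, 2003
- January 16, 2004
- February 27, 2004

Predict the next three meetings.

April 9, 2004; May 21, 2004; July 2, 2004

The spacing is 42, 42, 42, 42 days — always 42 days.
February 27, 2004 + 42 days = April 9, 2004.
April 9, 2004 + 42 days = May 21, 2004.
May 21, 2004 + 42 days = July 2, 2004.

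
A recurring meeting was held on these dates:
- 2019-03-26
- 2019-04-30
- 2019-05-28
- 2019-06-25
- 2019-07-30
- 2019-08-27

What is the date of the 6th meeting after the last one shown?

2020-02-25

All Tuesdays; the gaps (35, 28, 28, 35, 28) vary with month length.
This is the last Tuesday of each month.
September 2019 ends with Tuesday 2019-09-24.
Last Tuesday of October 2019: 2019-10-29.
November 2019 ends with Tuesday 2019-11-26.
December 2019 ends with Tuesday 2019-12-31.
Last Tuesday of January 2020: 2020-01-28.
February 2020 ends with Tuesday 2020-02-25.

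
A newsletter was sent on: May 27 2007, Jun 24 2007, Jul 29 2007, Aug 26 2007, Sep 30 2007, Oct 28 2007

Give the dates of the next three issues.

All Sundays; the gaps (28, 35, 28, 35, 28) vary with month length.
This is the last Sunday of each month.
Last Sunday of November 2007: Nov 25 2007.
December 2007 ends with Sunday Dec 30 2007.
January 2008 ends with Sunday Jan 27 2008.

Nov 25 2007, Dec 30 2007, Jan 27 2008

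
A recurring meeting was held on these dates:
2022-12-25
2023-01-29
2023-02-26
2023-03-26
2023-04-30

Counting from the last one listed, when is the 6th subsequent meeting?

All Sundays; the gaps (35, 28, 28, 35) vary with month length.
This is the last Sunday of each month.
Last Sunday of May 2023: 2023-05-28.
Last Sunday of June 2023: 2023-06-25.
July 2023 ends with Sunday 2023-07-30.
August 2023 ends with Sunday 2023-08-27.
September 2023 ends with Sunday 2023-09-24.
Last Sunday of October 2023: 2023-10-29.

2023-10-29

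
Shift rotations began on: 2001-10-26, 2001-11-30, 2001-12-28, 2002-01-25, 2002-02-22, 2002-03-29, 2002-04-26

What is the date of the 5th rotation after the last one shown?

2002-09-27

All Fridays; the gaps (35, 28, 28, 28, 35, 28) vary with month length.
This is the last Friday of each month.
Last Friday of May 2002: 2002-05-31.
Last Friday of June 2002: 2002-06-28.
Last Friday of July 2002: 2002-07-26.
August 2002 ends with Friday 2002-08-30.
Last Friday of September 2002: 2002-09-27.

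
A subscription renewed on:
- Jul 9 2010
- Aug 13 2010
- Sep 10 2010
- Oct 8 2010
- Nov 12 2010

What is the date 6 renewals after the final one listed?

All dates are Fridays, 35, 28, 28, 35 days apart.
Specifically, the 2nd Friday of each month.
December 2010 — 2nd Friday is Dec 10 2010.
2nd Friday of January 2011: Jan 14 2011.
2nd Friday of February 2011: Feb 11 2011.
2nd Friday of March 2011: Mar 11 2011.
2nd Friday of April 2011: Apr 8 2011.
May 2011 — 2nd Friday is May 13 2011.

May 13 2011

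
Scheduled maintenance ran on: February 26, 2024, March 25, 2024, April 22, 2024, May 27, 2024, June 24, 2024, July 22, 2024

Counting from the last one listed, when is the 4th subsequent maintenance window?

November 25, 2024

All dates are Mondays, 28, 28, 35, 28, 28 days apart.
Specifically, the 4th Monday of each month.
August 2024 — 4th Monday is August 26, 2024.
4th Monday of September 2024: September 23, 2024.
4th Monday of October 2024: October 28, 2024.
November 2024 — 4th Monday is November 25, 2024.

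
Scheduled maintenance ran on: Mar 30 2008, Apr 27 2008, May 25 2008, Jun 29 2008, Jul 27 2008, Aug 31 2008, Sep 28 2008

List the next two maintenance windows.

All Sundays; the gaps (28, 28, 35, 28, 35, 28) vary with month length.
This is the last Sunday of each month.
Last Sunday of October 2008: Oct 26 2008.
Last Sunday of November 2008: Nov 30 2008.

Oct 26 2008, Nov 30 2008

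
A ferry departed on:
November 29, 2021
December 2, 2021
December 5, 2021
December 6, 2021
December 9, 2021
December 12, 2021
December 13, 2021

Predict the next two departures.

Every event lands on a Monday or Thursday or Sunday (gaps cycle 3, 3, 1, 3, 3, 1).
So the schedule is: every Monday, Thursday and Sunday.
Next Thursday: December 16, 2021.
Next Sunday: December 19, 2021.

December 16, 2021; December 19, 2021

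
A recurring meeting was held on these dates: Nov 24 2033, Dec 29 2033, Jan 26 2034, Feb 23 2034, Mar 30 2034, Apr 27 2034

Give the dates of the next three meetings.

May 25 2034, Jun 29 2034, Jul 27 2034

All Thursdays; the gaps (35, 28, 28, 35, 28) vary with month length.
This is the last Thursday of each month.
May 2034 ends with Thursday May 25 2034.
Last Thursday of June 2034: Jun 29 2034.
Last Thursday of July 2034: Jul 27 2034.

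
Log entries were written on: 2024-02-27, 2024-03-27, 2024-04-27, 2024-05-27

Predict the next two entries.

2024-06-27, 2024-07-27

Gaps: 29, 31, 30 days — not constant. Every event is on the 27th of the month.
Pattern: the 27th of each month.
Next: June 2024 → 2024-06-27.
July 2024: 2024-07-27.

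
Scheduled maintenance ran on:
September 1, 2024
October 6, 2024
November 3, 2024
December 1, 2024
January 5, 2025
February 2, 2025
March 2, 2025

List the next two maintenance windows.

These are Sundays at 28- or 35-day spacing (35, 28, 28, 35, 28, 28).
The pattern: 1st Sunday of the month.
1st Sunday of April 2025: April 6, 2025.
May 2025 — 1st Sunday is May 4, 2025.

April 6, 2025; May 4, 2025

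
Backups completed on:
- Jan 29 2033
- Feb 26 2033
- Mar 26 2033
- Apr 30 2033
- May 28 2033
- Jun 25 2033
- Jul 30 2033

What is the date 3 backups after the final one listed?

Oct 29 2033

Every date is a Saturday; gaps 28, 28, 35, 28, 28, 35 days.
Each is the last Saturday of its month (at least one falls on the 29th or later, ruling out '4th Saturday').
Last Saturday of August 2033: Aug 27 2033.
September 2033 ends with Saturday Sep 24 2033.
Last Saturday of October 2033: Oct 29 2033.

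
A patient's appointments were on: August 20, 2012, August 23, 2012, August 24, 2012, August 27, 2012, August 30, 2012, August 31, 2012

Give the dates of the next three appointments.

September 3, 2012; September 6, 2012; September 7, 2012

The gap pattern 3, 1, 3, 3, 1 repeats every 3 events.
These are the Mondays, Thursdays and Fridays of each week.
Next Monday: September 3, 2012.
Next Thursday: September 6, 2012.
Next Friday: September 7, 2012.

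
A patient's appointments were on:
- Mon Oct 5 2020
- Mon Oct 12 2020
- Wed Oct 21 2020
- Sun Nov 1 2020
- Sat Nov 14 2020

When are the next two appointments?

Sun Nov 29 2020, Wed Dec 16 2020

Intervals are 7, 9, 11, 13 days — an arithmetic progression with common difference 2.
Next gap: 15 days. Sat Nov 14 2020 + 15 days = Sun Nov 29 2020.
Next gap: 17 days. Sun Nov 29 2020 + 17 days = Wed Dec 16 2020.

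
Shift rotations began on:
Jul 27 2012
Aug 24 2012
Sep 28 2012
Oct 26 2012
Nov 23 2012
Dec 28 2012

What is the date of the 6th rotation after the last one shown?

All dates are Fridays, 28, 35, 28, 28, 35 days apart.
Specifically, the 4th Friday of each month.
4th Friday of January 2013: Jan 25 2013.
February 2013 — 4th Friday is Feb 22 2013.
March 2013 — 4th Friday is Mar 22 2013.
April 2013 — 4th Friday is Apr 26 2013.
4th Friday of May 2013: May 24 2013.
June 2013 — 4th Friday is Jun 28 2013.

Jun 28 2013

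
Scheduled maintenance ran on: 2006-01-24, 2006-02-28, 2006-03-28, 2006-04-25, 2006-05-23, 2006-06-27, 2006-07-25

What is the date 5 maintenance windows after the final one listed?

Gaps: 35, 28, 28, 28, 35, 28 days — a mix of 28 and 35. Every date is a Tuesday.
Each is the 4th Tuesday of its month.
4th Tuesday of August 2006: 2006-08-22.
4th Tuesday of September 2006: 2006-09-26.
4th Tuesday of October 2006: 2006-10-24.
4th Tuesday of November 2006: 2006-11-28.
December 2006 — 4th Tuesday is 2006-12-26.

2006-12-26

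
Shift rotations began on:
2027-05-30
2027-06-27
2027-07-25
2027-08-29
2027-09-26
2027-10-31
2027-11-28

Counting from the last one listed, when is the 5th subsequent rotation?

2028-04-30

All Sundays; the gaps (28, 28, 35, 28, 35, 28) vary with month length.
This is the last Sunday of each month.
December 2027 ends with Sunday 2027-12-26.
January 2028 ends with Sunday 2028-01-30.
February 2028 ends with Sunday 2028-02-27.
March 2028 ends with Sunday 2028-03-26.
Last Sunday of April 2028: 2028-04-30.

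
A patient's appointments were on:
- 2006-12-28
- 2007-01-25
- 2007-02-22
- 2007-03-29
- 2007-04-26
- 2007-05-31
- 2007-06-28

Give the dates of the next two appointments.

2007-07-26, 2007-08-30

Every date is a Thursday; gaps 28, 28, 35, 28, 35, 28 days.
Each is the last Thursday of its month (at least one falls on the 29th or later, ruling out '4th Thursday').
July 2007 ends with Thursday 2007-07-26.
August 2007 ends with Thursday 2007-08-30.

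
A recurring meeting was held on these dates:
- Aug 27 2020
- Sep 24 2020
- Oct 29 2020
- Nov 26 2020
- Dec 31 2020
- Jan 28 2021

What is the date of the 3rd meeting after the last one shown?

Apr 29 2021

These are Thursdays with 28, 35, 28, 35, 28-day gaps.
Each is the final Thursday of its month — Oct 29 2020 is past the 28th, so '4th Thursday' doesn't fit.
February 2021 ends with Thursday Feb 25 2021.
March 2021 ends with Thursday Mar 25 2021.
April 2021 ends with Thursday Apr 29 2021.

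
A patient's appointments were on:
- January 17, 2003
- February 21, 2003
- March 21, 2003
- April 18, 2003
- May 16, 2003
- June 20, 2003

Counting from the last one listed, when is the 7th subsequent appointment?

January 16, 2004

All dates are Fridays, 35, 28, 28, 28, 35 days apart.
Specifically, the 3rd Friday of each month.
July 2003 — 3rd Friday is July 18, 2003.
3rd Friday of August 2003: August 15, 2003.
September 2003 — 3rd Friday is September 19, 2003.
3rd Friday of October 2003: October 17, 2003.
November 2003 — 3rd Friday is November 21, 2003.
3rd Friday of December 2003: December 19, 2003.
January 2004 — 3rd Friday is January 16, 2004.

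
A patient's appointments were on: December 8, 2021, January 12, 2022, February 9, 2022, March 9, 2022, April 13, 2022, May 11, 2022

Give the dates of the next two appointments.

These are Wednesdays at 28- or 35-day spacing (35, 28, 28, 35, 28).
The pattern: 2nd Wednesday of the month.
2nd Wednesday of June 2022: June 8, 2022.
2nd Wednesday of July 2022: July 13, 2022.

June 8, 2022; July 13, 2022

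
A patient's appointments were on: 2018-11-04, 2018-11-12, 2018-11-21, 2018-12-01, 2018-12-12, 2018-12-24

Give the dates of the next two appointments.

Gaps: 8, 9, 10, 11, 12 days — each gap is 1 larger than the previous one.
Next gap: 13 days. 2018-12-24 + 13 days = 2019-01-06.
Next gap: 14 days. 2019-01-06 + 14 days = 2019-01-20.

2019-01-06, 2019-01-20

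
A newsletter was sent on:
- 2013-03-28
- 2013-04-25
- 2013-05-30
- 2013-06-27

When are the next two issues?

2013-07-25, 2013-08-29

These are Thursdays with 28, 35, 28-day gaps.
Each is the final Thursday of its month — 2013-05-30 is past the 28th, so '4th Thursday' doesn't fit.
Last Thursday of July 2013: 2013-07-25.
August 2013 ends with Thursday 2013-08-29.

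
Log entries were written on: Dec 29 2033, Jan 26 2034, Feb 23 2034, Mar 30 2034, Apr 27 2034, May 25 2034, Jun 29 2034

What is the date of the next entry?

All Thursdays; the gaps (28, 28, 35, 28, 28, 35) vary with month length.
This is the last Thursday of each month.
July 2034 ends with Thursday Jul 27 2034.

Jul 27 2034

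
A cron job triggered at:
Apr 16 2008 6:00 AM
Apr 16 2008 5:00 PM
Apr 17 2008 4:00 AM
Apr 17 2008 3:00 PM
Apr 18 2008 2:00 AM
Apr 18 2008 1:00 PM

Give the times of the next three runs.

Apr 19 2008 12:00 AM, Apr 19 2008 11:00 AM, Apr 19 2008 10:00 PM

Spacing: 11, 11, 11, 11, 11 h — constant 11 h.
Apr 18 2008 1:00 PM + 11 h = Apr 19 2008 12:00 AM.
Apr 19 2008 12:00 AM + 11 h = Apr 19 2008 11:00 AM.
Apr 19 2008 11:00 AM + 11 h = Apr 19 2008 10:00 PM.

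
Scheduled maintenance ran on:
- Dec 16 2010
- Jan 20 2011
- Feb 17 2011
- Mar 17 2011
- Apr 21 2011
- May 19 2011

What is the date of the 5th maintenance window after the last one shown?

Oct 20 2011

These are Thursdays at 28- or 35-day spacing (35, 28, 28, 35, 28).
The pattern: 3rd Thursday of the month.
3rd Thursday of June 2011: Jun 16 2011.
3rd Thursday of July 2011: Jul 21 2011.
August 2011 — 3rd Thursday is Aug 18 2011.
3rd Thursday of September 2011: Sep 15 2011.
October 2011 — 3rd Thursday is Oct 20 2011.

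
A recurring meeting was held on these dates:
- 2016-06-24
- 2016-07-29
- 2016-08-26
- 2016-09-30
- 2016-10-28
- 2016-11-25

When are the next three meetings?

All Fridays; the gaps (35, 28, 35, 28, 28) vary with month length.
This is the last Friday of each month.
December 2016 ends with Friday 2016-12-30.
January 2017 ends with Friday 2017-01-27.
Last Friday of February 2017: 2017-02-24.

2016-12-30, 2017-01-27, 2017-02-24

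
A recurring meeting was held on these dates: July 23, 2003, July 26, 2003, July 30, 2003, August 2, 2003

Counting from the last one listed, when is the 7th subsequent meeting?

August 27, 2003

Every event lands on a Wednesday or Saturday (gaps cycle 3, 4, 3).
So the schedule is: every Wednesday and Saturday.
The following Wednesday is August 6, 2003.
Next Saturday: August 9, 2003.
The following Wednesday is August 13, 2003.
The following Saturday is August 16, 2003.
Next Wednesday: August 20, 2003.
Next Saturday: August 23, 2003.
The following Wednesday is August 27, 2003.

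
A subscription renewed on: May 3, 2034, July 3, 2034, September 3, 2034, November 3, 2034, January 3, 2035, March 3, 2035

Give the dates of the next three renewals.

Gaps: 61, 62, 61, 61, 59 days — not constant. Every event is on the 3rd of the month.
Pattern: the 3rd of every 2 months.
Next: May 2035 → May 3, 2035.
July 2035: July 3, 2035.
September 2035: September 3, 2035.

May 3, 2035; July 3, 2035; September 3, 2035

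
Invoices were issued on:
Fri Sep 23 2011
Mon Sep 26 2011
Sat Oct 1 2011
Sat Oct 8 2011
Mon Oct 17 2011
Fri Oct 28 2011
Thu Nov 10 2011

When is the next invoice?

Gaps: 3, 5, 7, 9, 11, 13 days — each gap is 2 larger than the previous one.
Next gap: 15 days. Thu Nov 10 2011 + 15 days = Fri Nov 25 2011.

Fri Nov 25 2011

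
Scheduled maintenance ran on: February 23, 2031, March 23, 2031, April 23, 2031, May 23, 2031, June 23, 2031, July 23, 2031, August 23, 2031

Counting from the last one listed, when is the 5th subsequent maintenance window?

Each date is the 23rd; the gaps (28, 31, 30, 31, 30, 31) track the month lengths.
The rule is the 23rd of each month.
September 2031: September 23, 2031.
October 2031: October 23, 2031.
Next: November 2031 → November 23, 2031.
Next: December 2031 → December 23, 2031.
Next: January 2032 → January 23, 2032.

January 23, 2032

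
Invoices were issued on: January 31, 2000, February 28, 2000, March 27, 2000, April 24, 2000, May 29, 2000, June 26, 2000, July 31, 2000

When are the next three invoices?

August 28, 2000; September 25, 2000; October 30, 2000

Every date is a Monday; gaps 28, 28, 28, 35, 28, 35 days.
Each is the last Monday of its month (at least one falls on the 29th or later, ruling out '4th Monday').
August 2000 ends with Monday August 28, 2000.
September 2000 ends with Monday September 25, 2000.
Last Monday of October 2000: October 30, 2000.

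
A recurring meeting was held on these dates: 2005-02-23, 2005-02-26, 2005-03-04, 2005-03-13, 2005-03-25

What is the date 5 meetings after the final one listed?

The spacing grows by 3 each time: 3, 6, 9, 12 days.
Next gap: 15 days. 2005-03-25 + 15 days = 2005-04-09.
Next gap: 18 days. 2005-04-09 + 18 days = 2005-04-27.
Next gap: 21 days. 2005-04-27 + 21 days = 2005-05-18.
Next gap: 24 days. 2005-05-18 + 24 days = 2005-06-11.
Next gap: 27 days. 2005-06-11 + 27 days = 2005-07-08.

2005-07-08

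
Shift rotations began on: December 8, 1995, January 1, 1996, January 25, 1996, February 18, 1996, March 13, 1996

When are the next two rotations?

April 6, 1996; April 30, 1996

The spacing is 24, 24, 24, 24 days — always 24 days.
March 13, 1996 + 24 days = April 6, 1996.
April 6, 1996 + 24 days = April 30, 1996.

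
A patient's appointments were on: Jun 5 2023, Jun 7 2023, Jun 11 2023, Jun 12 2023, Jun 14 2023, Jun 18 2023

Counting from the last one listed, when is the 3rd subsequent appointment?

Jun 25 2023

Gaps: 2, 4, 1, 2, 4 days — not constant, but cyclic with period 3.
The events fall on every Monday, Wednesday and Sunday.
The following Monday is Jun 19 2023.
Next Wednesday: Jun 21 2023.
Next Sunday: Jun 25 2023.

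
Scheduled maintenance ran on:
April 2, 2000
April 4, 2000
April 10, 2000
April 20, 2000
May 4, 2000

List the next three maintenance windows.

Gaps: 2, 6, 10, 14 days — each gap is 4 larger than the previous one.
Next gap: 18 days. May 4, 2000 + 18 days = May 22, 2000.
Next gap: 22 days. May 22, 2000 + 22 days = June 13, 2000.
Next gap: 26 days. June 13, 2000 + 26 days = July 9, 2000.

May 22, 2000; June 13, 2000; July 9, 2000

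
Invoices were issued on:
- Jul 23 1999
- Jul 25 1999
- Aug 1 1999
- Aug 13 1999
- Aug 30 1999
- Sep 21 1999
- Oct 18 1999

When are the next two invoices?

The spacing grows by 5 each time: 2, 7, 12, 17, 22, 27 days.
Next gap: 32 days. Oct 18 1999 + 32 days = Nov 19 1999.
Next gap: 37 days. Nov 19 1999 + 37 days = Dec 26 1999.

Nov 19 1999, Dec 26 1999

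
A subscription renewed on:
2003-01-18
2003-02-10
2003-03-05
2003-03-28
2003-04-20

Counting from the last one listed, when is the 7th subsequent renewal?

The spacing is 23, 23, 23, 23 days — always 23 days.
2003-04-20 + 23 days = 2003-05-13.
2003-05-13 + 23 days = 2003-06-05.
2003-06-05 + 23 days = 2003-06-28.
2003-06-28 + 23 days = 2003-07-21.
2003-07-21 + 23 days = 2003-08-13.
2003-08-13 + 23 days = 2003-09-05.
2003-09-05 + 23 days = 2003-09-28.

2003-09-28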